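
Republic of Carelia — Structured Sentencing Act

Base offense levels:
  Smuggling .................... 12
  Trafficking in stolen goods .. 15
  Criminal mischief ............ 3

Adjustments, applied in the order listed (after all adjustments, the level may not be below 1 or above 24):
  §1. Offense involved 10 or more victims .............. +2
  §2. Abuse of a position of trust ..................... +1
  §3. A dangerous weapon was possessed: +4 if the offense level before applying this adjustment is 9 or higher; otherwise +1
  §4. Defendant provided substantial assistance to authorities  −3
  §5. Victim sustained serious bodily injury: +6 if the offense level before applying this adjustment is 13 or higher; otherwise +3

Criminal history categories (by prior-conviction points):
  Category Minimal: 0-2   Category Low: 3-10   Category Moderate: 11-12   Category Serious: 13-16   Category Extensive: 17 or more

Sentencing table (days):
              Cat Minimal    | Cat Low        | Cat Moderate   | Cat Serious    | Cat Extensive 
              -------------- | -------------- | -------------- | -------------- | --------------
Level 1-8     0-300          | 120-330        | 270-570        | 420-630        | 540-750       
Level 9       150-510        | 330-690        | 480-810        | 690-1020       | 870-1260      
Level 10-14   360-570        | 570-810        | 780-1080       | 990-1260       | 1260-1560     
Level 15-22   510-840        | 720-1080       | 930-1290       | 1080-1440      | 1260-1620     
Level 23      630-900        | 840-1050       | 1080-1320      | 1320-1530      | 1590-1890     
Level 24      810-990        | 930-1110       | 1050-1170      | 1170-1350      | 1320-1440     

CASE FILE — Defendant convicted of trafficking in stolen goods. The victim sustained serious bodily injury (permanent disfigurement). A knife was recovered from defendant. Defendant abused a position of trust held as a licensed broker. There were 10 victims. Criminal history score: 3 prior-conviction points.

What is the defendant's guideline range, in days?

930-1110 days

Base offense level for trafficking in stolen goods: 15.
§1 applies: 15 + 2 = 17.
§2 applies: 17 + 1 = 18.
§3 applies (level before this adjustment is 18 ≥ 9, so +4): 18 + 4 = 22.
§5 applies (level before this adjustment is 22 ≥ 13, so +6): 22 + 6 = 28.
Level 28 exceeds the maximum of 24; capped at 24.
Final offense level: 24.
Criminal history: 3 prior points → Category Low (3-10).
Level 24 falls in the 24 band.
Grid: Level 24 × Category Low = 930-1110 days.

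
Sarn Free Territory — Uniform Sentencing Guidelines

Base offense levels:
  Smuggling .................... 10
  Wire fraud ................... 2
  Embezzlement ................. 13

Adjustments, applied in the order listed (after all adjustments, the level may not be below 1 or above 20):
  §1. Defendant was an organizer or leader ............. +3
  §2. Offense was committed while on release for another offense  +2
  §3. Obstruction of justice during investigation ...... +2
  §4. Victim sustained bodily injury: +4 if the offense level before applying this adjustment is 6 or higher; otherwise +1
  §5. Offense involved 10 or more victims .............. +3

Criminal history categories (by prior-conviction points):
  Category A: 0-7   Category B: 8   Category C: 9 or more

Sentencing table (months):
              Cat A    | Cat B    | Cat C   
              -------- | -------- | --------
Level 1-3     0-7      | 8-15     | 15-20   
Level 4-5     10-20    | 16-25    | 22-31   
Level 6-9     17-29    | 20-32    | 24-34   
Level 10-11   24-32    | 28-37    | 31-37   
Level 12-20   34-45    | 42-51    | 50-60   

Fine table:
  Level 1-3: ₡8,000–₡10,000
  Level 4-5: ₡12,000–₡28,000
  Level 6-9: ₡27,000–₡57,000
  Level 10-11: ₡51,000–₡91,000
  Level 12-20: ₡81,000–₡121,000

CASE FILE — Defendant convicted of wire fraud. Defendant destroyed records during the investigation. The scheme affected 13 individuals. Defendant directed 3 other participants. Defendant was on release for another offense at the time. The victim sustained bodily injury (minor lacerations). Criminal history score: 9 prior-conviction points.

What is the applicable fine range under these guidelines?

Base offense level for wire fraud: 2.
§1 applies: 2 + 3 = 5.
§2 applies: 5 + 2 = 7.
§3 applies: 7 + 2 = 9.
§4 applies (level before this adjustment is 9 ≥ 6, so +4): 9 + 4 = 13.
§5 applies: 13 + 3 = 16.
Final offense level: 16.
Level 16 falls in the 12-20 band.
Fine table: Level 12-20 → ₡81,000–₡121,000.

₡81,000–₡121,000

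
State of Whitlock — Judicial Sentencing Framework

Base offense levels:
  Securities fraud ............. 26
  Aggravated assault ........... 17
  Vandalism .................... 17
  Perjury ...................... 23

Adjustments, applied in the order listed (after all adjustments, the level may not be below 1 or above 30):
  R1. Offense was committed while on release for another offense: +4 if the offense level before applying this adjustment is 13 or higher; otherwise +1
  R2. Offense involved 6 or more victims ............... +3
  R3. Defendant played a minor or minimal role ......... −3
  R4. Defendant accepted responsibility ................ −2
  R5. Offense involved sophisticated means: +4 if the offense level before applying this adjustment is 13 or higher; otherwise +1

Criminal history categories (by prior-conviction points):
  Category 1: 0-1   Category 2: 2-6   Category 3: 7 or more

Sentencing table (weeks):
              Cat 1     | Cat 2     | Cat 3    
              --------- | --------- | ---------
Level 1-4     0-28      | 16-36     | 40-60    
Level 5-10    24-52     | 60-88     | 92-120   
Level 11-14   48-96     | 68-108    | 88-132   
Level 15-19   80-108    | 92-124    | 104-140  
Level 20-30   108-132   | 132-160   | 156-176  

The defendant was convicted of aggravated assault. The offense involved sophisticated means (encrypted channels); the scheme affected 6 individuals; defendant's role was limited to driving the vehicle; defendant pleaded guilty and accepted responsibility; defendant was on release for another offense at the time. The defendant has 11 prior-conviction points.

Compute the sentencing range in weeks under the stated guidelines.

Base offense level for aggravated assault: 17.
R1 applies (level before this adjustment is 17 ≥ 13, so +4): 17 + 4 = 21.
R2 applies: 21 + 3 = 24.
R3 applies: 24 − 3 = 21.
R4 applies: 21 − 2 = 19.
R5 applies (level before this adjustment is 19 ≥ 13, so +4): 19 + 4 = 23.
Final offense level: 23.
Criminal history: 11 prior points → Category 3 (7+).
Level 23 falls in the 20-30 band.
Grid: Level 20-30 × Category 3 = 156-176 weeks.

156-176 weeks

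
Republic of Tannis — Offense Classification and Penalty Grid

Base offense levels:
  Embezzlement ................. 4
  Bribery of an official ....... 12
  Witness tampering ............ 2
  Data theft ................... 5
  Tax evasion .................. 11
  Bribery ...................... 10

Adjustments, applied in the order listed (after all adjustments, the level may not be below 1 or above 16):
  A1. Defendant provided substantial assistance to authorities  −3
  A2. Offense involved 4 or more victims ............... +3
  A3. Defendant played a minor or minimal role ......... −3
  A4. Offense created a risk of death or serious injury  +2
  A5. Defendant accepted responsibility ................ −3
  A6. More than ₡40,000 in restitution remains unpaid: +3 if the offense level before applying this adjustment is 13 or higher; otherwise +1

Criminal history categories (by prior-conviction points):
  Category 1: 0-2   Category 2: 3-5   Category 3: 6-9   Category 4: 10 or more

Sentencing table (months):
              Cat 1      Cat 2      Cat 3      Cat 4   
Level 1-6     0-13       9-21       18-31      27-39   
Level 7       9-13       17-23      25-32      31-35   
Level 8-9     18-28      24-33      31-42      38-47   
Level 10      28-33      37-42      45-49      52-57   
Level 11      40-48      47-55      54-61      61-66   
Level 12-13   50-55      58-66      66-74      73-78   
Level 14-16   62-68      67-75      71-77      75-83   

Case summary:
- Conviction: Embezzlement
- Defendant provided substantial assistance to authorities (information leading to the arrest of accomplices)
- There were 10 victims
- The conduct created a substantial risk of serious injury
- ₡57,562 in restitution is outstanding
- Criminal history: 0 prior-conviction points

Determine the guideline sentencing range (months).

Base offense level for embezzlement: 4.
A1 applies: 4 − 3 = 1.
A2 applies: 1 + 3 = 4.
A4 applies: 4 + 2 = 6.
A6 applies (level before this adjustment is 6 < 13, so +1): 6 + 1 = 7.
Final offense level: 7.
Criminal history: 0 prior points → Category 1 (0-2).
Level 7 falls in the 7 band.
Grid: Level 7 × Category 1 = 9-13 months.

9-13 months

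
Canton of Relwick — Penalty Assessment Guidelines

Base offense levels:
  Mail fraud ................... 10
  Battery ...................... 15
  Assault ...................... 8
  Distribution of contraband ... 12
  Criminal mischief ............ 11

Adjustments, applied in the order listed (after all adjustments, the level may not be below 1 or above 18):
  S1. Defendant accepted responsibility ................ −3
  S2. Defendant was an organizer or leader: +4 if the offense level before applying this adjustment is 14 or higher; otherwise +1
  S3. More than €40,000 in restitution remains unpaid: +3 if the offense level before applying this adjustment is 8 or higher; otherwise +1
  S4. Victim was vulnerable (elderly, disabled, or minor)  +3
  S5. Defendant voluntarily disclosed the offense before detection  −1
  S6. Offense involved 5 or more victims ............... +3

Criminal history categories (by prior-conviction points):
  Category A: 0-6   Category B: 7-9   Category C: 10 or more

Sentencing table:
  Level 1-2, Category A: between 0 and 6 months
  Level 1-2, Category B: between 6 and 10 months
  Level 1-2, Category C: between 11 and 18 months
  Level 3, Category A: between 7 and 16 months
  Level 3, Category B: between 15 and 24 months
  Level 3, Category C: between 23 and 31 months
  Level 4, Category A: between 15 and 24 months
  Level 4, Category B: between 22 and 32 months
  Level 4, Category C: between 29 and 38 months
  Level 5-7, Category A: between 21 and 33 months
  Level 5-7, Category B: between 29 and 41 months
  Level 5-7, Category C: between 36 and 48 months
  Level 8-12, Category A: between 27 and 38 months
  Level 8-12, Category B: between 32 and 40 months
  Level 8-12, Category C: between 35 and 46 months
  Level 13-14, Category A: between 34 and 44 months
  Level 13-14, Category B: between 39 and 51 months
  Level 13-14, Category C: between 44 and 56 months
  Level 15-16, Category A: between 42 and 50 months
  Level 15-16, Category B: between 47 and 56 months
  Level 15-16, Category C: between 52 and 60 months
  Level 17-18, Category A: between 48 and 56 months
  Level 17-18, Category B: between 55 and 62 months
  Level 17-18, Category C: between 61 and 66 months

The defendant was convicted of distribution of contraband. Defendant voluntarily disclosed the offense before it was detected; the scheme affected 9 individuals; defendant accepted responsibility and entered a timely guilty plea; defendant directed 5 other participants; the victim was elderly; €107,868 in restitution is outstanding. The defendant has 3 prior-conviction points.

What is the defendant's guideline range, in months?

48-56 months

Base offense level for distribution of contraband: 12.
S1 applies: 12 − 3 = 9.
S2 applies (level before this adjustment is 9 < 14, so +1): 9 + 1 = 10.
S3 applies (level before this adjustment is 10 ≥ 8, so +3): 10 + 3 = 13.
S4 applies: 13 + 3 = 16.
S5 applies: 16 − 1 = 15.
S6 applies: 15 + 3 = 18.
Final offense level: 18.
Criminal history: 3 prior points → Category A (0-6).
Level 18 falls in the 17-18 band.
Grid: Level 17-18 × Category A = 48-56 months.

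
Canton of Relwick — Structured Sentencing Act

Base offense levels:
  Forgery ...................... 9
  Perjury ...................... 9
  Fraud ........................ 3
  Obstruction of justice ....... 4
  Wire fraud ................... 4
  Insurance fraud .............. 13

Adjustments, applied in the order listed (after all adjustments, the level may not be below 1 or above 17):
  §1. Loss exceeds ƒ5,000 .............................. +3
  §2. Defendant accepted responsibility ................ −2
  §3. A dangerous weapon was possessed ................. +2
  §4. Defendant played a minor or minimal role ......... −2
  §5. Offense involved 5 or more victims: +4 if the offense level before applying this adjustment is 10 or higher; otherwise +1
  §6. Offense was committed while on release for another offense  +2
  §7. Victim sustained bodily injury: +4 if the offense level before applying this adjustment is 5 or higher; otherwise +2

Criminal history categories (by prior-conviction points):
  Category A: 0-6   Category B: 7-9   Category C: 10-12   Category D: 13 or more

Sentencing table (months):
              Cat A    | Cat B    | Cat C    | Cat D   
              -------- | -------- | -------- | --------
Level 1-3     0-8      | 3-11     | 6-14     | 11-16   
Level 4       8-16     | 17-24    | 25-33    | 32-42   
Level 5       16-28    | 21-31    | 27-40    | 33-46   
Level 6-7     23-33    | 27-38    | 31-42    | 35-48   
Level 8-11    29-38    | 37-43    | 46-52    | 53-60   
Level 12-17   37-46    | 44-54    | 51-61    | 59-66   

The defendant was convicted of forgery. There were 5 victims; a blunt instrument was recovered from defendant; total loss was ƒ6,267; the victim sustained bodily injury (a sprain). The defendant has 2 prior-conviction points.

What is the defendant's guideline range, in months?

Base offense level for forgery: 9.
§1 applies: 9 + 3 = 12.
§3 applies: 12 + 2 = 14.
§4 does not apply.
§5 applies (level before this adjustment is 14 ≥ 10, so +4): 14 + 4 = 18.
§7 applies (level before this adjustment is 18 ≥ 5, so +4): 18 + 4 = 22.
Level 22 exceeds the maximum of 17; capped at 17.
Final offense level: 17.
Criminal history: 2 prior points → Category A (0-6).
Level 17 falls in the 12-17 band.
Grid: Level 12-17 × Category A = 37-46 months.

37-46 months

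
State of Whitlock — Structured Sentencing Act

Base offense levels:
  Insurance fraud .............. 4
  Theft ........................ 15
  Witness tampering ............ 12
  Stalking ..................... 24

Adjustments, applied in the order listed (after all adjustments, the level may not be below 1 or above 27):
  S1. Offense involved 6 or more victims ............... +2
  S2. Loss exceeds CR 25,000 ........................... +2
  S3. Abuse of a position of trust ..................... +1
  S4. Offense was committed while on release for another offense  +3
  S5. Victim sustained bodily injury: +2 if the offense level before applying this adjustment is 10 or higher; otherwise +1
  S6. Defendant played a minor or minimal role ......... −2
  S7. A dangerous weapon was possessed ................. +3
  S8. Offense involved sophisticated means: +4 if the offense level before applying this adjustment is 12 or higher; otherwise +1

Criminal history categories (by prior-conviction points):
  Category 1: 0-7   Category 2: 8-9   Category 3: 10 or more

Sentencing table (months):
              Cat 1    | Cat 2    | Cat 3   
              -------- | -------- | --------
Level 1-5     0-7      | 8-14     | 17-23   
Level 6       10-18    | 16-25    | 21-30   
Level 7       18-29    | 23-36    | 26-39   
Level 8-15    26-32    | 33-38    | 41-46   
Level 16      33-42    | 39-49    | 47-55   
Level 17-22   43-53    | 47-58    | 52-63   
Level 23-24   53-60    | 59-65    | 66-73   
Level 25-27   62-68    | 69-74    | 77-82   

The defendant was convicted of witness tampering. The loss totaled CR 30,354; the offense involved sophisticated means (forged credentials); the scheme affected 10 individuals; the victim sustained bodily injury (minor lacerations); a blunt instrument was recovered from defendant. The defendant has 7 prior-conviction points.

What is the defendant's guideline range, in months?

62-68 months

Base offense level for witness tampering: 12.
S1 applies: 12 + 2 = 14.
S2 applies: 14 + 2 = 16.
S4 does not apply.
S5 applies (level before this adjustment is 16 ≥ 10, so +2): 16 + 2 = 18.
S7 applies: 18 + 3 = 21.
S8 applies (level before this adjustment is 21 ≥ 12, so +4): 21 + 4 = 25.
Final offense level: 25.
Criminal history: 7 prior points → Category 1 (0-7).
Level 25 falls in the 25-27 band.
Grid: Level 25-27 × Category 1 = 62-68 months.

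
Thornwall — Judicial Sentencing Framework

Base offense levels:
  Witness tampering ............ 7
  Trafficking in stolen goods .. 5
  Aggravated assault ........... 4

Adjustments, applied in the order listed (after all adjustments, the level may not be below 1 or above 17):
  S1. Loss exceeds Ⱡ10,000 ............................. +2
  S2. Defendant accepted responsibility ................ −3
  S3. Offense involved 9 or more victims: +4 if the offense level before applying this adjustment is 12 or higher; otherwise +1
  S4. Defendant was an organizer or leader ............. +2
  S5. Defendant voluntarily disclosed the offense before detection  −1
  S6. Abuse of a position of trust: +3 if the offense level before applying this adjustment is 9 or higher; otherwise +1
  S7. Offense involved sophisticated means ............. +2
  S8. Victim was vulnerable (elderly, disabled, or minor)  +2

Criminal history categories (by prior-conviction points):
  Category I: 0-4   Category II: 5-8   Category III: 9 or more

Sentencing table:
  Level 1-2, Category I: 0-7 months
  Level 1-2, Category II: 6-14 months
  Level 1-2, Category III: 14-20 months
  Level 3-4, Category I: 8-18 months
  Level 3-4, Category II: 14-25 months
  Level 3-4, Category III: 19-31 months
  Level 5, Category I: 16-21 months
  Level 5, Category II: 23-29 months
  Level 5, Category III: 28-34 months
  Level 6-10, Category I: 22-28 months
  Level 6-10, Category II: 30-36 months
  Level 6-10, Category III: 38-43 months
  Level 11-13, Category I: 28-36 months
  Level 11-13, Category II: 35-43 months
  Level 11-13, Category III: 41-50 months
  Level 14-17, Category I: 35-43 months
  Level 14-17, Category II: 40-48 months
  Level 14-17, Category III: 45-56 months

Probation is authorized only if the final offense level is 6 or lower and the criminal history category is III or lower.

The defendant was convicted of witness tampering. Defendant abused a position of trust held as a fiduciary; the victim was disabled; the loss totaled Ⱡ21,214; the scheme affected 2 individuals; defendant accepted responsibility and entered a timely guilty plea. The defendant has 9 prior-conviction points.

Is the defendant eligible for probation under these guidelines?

No

Base offense level for witness tampering: 7.
S1 applies: 7 + 2 = 9.
S2 applies: 9 − 3 = 6.
S5 does not apply.
S6 applies (level before this adjustment is 6 < 9, so +1): 6 + 1 = 7.
S8 applies: 7 + 2 = 9.
Final offense level: 9.
Criminal history: 9 prior points → Category III (9+).
Level 9 falls in the 6-10 band.
Grid: Level 6-10 × Category III = 38-43 months.
Probation check: level 9 > 6 and category III ≤ III → not eligible.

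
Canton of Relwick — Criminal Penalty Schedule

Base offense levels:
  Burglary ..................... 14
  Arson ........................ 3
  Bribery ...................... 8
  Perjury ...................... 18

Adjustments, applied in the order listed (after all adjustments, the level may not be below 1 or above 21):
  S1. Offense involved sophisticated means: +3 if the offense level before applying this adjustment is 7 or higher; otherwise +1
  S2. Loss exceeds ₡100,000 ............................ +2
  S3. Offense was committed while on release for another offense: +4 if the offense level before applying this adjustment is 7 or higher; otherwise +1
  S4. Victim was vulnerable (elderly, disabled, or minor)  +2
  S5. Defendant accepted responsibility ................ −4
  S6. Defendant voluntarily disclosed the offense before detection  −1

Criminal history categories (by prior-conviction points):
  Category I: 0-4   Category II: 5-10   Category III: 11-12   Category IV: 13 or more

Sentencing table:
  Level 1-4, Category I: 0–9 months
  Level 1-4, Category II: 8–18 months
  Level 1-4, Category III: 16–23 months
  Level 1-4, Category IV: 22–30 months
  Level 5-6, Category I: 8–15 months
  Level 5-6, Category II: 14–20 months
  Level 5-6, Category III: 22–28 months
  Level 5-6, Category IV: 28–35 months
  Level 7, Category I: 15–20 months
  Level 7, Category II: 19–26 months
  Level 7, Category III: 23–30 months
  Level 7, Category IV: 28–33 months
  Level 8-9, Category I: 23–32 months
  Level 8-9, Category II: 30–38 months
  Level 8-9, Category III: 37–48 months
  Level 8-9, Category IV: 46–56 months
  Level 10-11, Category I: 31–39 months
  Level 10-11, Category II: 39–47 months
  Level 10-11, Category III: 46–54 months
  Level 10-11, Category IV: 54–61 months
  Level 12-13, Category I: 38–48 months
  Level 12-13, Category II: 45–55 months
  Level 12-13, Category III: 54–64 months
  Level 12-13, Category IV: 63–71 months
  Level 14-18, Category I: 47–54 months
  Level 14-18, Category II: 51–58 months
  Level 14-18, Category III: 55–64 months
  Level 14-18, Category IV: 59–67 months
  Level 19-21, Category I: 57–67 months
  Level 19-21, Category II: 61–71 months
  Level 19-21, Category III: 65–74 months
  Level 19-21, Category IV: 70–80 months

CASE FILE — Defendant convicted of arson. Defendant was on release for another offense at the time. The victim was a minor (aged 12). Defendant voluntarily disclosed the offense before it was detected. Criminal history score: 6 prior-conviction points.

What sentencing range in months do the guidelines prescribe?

Base offense level for arson: 3.
S3 applies (level before this adjustment is 3 < 7, so +1): 3 + 1 = 4.
S4 applies: 4 + 2 = 6.
S5 does not apply.
S6 applies: 6 − 1 = 5.
Final offense level: 5.
Criminal history: 6 prior points → Category II (5-10).
Level 5 falls in the 5-6 band.
Grid: Level 5-6 × Category II = 14-20 months.

14-20 months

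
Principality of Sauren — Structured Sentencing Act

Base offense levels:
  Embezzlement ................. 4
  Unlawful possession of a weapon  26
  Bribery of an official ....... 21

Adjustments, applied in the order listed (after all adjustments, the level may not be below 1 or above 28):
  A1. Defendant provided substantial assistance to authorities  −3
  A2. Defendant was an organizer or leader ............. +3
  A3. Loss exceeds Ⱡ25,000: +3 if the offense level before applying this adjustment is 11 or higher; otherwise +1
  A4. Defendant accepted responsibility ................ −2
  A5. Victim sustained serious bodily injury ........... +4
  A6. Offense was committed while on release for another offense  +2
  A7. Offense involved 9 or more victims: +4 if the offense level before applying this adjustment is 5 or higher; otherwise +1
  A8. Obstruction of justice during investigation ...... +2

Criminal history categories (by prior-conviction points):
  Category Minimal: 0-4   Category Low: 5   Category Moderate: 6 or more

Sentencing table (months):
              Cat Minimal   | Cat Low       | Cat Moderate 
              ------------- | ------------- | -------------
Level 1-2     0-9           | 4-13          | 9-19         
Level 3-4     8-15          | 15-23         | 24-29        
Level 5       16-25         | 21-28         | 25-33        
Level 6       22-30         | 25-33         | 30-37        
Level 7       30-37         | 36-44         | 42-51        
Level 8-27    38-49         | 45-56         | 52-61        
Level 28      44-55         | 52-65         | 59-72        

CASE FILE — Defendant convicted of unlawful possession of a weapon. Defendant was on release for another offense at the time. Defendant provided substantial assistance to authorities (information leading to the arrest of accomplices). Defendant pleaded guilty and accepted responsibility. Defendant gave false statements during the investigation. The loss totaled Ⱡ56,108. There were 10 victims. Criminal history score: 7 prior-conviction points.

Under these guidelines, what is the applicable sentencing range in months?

59-72 months

Base offense level for unlawful possession of a weapon: 26.
A1 applies: 26 − 3 = 23.
A2 does not apply.
A3 applies (level before this adjustment is 23 ≥ 11, so +3): 23 + 3 = 26.
A4 applies: 26 − 2 = 24.
A5 does not apply.
A6 applies: 24 + 2 = 26.
A7 applies (level before this adjustment is 26 ≥ 5, so +4): 26 + 4 = 30.
A8 applies: 30 + 2 = 32.
Level 32 exceeds the maximum of 28; capped at 28.
Final offense level: 28.
Criminal history: 7 prior points → Category Moderate (6+).
Level 28 falls in the 28 band.
Grid: Level 28 × Category Moderate = 59-72 months.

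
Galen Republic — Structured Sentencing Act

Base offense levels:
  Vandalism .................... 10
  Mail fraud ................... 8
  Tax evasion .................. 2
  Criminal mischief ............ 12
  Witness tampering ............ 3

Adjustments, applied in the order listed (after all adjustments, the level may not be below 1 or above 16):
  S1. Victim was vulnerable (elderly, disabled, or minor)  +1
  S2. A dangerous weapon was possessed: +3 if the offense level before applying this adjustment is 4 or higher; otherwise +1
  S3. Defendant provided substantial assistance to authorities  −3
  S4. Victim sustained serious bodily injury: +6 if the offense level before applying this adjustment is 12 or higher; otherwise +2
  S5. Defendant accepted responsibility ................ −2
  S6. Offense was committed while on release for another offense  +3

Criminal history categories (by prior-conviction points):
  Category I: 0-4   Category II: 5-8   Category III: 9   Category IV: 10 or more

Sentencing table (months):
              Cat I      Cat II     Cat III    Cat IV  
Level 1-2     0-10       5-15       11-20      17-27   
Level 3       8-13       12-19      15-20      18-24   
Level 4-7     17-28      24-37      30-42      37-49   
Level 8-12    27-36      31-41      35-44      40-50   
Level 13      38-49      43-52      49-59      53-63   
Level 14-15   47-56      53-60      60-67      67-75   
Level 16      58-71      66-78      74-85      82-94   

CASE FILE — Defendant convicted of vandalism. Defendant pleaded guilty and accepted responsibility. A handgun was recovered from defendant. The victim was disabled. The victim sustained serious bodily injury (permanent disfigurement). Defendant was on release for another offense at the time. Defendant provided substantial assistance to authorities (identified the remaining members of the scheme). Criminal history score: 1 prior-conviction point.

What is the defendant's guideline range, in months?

Base offense level for vandalism: 10.
S1 applies: 10 + 1 = 11.
S2 applies (level before this adjustment is 11 ≥ 4, so +3): 11 + 3 = 14.
S3 applies: 14 − 3 = 11.
S4 applies (level before this adjustment is 11 < 12, so +2): 11 + 2 = 13.
S5 applies: 13 − 2 = 11.
S6 applies: 11 + 3 = 14.
Final offense level: 14.
Criminal history: 1 prior point → Category I (0-4).
Level 14 falls in the 14-15 band.
Grid: Level 14-15 × Category I = 47-56 months.

47-56 months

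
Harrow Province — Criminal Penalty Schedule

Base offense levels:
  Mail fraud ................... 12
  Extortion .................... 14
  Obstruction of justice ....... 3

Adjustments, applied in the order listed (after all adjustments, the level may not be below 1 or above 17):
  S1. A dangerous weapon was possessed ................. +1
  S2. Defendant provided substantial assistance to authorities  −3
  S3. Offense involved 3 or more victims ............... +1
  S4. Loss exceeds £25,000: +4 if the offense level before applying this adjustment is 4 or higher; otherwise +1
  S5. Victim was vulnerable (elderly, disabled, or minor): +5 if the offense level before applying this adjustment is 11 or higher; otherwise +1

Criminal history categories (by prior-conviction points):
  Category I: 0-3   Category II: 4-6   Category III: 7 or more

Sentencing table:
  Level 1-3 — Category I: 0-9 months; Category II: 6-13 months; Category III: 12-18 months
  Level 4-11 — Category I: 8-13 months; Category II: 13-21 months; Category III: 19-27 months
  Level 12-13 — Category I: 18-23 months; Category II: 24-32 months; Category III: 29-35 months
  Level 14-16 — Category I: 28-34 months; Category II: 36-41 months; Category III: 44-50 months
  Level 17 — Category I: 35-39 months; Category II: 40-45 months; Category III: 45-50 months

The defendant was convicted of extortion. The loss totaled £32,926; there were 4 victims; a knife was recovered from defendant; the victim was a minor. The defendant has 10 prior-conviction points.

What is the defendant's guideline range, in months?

Base offense level for extortion: 14.
S1 applies: 14 + 1 = 15.
S3 applies: 15 + 1 = 16.
S4 applies (level before this adjustment is 16 ≥ 4, so +4): 16 + 4 = 20.
S5 applies (level before this adjustment is 20 ≥ 11, so +5): 20 + 5 = 25.
Level 25 exceeds the maximum of 17; capped at 17.
Final offense level: 17.
Criminal history: 10 prior points → Category III (7+).
Level 17 falls in the 17 band.
Grid: Level 17 × Category III = 45-50 months.

45-50 months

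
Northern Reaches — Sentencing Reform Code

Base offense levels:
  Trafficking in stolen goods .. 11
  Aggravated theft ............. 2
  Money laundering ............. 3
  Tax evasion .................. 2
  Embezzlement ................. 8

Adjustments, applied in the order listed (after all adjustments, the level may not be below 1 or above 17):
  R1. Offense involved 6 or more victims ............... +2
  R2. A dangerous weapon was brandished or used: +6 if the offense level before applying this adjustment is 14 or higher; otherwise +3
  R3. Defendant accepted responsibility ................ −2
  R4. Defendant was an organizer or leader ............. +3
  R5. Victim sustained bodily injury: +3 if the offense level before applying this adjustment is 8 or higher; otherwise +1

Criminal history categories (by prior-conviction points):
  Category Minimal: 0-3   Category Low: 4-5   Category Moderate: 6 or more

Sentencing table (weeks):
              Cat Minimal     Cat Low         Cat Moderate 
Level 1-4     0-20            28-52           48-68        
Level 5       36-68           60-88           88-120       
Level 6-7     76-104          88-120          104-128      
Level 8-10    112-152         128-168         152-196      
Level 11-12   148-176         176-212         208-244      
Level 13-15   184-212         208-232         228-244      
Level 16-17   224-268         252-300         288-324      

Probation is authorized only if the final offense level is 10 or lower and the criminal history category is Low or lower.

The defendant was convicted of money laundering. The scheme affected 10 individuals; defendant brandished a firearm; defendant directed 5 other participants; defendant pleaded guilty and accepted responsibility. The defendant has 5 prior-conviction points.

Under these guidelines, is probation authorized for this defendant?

Yes

Base offense level for money laundering: 3.
R1 applies: 3 + 2 = 5.
R2 applies (level before this adjustment is 5 < 14, so +3): 5 + 3 = 8.
R3 applies: 8 − 2 = 6.
R4 applies: 6 + 3 = 9.
Final offense level: 9.
Criminal history: 5 prior points → Category Low (4-5).
Level 9 falls in the 8-10 band.
Grid: Level 8-10 × Category Low = 128-168 weeks.
Probation check: level 9 ≤ 10 and category Low ≤ Low → eligible.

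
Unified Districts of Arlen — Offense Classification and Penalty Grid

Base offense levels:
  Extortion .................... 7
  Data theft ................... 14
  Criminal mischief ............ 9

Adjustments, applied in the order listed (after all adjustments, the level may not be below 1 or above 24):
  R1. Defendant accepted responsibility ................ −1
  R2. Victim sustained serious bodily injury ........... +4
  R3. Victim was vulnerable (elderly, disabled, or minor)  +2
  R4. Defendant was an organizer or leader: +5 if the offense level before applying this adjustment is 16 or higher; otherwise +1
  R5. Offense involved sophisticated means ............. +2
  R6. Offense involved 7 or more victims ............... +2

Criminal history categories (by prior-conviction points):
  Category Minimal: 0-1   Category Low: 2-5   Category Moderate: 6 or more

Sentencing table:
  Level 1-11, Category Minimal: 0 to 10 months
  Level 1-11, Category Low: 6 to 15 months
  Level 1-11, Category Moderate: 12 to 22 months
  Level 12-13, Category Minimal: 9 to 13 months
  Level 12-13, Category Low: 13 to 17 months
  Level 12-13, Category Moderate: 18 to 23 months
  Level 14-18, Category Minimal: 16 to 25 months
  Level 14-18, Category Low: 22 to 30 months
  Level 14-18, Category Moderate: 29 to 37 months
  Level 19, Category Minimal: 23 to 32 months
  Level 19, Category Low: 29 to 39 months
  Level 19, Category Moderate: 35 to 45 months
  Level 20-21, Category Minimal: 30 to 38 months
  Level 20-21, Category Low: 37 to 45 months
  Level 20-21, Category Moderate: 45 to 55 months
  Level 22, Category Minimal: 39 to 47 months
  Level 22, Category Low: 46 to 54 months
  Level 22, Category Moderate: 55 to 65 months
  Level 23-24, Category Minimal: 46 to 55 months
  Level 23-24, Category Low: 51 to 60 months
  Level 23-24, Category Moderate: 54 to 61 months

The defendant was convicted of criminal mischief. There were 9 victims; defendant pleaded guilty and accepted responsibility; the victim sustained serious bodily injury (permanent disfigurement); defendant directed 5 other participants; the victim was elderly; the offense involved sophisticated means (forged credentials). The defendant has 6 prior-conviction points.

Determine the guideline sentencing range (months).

35-45 months

Base offense level for criminal mischief: 9.
R1 applies: 9 − 1 = 8.
R2 applies: 8 + 4 = 12.
R3 applies: 12 + 2 = 14.
R4 applies (level before this adjustment is 14 < 16, so +1): 14 + 1 = 15.
R5 applies: 15 + 2 = 17.
R6 applies: 17 + 2 = 19.
Final offense level: 19.
Criminal history: 6 prior points → Category Moderate (6+).
Level 19 falls in the 19 band.
Grid: Level 19 × Category Moderate = 35-45 months.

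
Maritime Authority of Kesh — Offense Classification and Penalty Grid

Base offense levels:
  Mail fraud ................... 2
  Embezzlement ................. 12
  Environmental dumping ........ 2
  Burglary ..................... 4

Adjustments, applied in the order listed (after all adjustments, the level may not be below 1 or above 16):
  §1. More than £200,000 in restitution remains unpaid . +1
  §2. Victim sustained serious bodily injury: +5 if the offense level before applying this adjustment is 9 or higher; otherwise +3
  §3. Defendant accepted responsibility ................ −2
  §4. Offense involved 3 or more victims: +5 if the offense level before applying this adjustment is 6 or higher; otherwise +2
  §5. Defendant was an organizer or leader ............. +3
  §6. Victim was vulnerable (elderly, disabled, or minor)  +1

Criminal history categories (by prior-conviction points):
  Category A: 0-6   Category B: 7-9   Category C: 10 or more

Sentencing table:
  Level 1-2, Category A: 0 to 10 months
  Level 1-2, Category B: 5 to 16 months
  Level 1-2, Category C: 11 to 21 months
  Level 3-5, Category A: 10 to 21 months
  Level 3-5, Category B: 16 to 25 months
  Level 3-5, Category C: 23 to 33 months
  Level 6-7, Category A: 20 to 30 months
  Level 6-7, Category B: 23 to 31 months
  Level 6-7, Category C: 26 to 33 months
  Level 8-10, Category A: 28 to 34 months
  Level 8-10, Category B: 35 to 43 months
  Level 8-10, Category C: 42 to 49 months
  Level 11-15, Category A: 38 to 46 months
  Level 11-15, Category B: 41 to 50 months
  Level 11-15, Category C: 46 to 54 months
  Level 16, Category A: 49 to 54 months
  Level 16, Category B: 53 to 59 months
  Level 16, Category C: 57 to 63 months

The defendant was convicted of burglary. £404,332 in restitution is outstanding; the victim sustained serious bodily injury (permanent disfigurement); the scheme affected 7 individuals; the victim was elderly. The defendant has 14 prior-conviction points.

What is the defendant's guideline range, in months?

Base offense level for burglary: 4.
§1 applies: 4 + 1 = 5.
§2 applies (level before this adjustment is 5 < 9, so +3): 5 + 3 = 8.
§4 applies (level before this adjustment is 8 ≥ 6, so +5): 8 + 5 = 13.
§6 applies: 13 + 1 = 14.
Final offense level: 14.
Criminal history: 14 prior points → Category C (10+).
Level 14 falls in the 11-15 band.
Grid: Level 11-15 × Category C = 46-54 months.

46-54 months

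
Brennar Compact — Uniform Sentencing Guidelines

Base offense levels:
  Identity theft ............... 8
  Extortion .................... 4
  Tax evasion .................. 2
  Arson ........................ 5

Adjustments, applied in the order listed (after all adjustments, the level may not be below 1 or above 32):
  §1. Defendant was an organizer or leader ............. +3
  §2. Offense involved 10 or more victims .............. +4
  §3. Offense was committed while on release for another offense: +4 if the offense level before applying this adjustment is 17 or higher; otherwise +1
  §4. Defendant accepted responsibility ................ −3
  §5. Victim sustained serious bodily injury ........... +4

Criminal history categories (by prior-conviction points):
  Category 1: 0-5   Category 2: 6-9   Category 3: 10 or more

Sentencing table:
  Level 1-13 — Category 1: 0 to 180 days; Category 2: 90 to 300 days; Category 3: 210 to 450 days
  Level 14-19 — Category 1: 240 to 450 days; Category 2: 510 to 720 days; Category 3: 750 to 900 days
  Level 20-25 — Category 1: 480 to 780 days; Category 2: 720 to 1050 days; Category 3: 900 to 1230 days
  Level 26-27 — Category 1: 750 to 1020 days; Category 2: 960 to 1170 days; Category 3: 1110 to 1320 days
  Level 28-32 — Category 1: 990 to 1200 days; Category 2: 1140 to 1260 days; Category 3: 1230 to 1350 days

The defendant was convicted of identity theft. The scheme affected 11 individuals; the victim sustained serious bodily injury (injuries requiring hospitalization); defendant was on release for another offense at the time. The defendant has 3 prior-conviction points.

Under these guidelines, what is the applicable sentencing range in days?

Base offense level for identity theft: 8.
§2 applies: 8 + 4 = 12.
§3 applies (level before this adjustment is 12 < 17, so +1): 12 + 1 = 13.
§4 does not apply.
§5 applies: 13 + 4 = 17.
Final offense level: 17.
Criminal history: 3 prior points → Category 1 (0-5).
Level 17 falls in the 14-19 band.
Grid: Level 14-19 × Category 1 = 240-450 days.

240-450 days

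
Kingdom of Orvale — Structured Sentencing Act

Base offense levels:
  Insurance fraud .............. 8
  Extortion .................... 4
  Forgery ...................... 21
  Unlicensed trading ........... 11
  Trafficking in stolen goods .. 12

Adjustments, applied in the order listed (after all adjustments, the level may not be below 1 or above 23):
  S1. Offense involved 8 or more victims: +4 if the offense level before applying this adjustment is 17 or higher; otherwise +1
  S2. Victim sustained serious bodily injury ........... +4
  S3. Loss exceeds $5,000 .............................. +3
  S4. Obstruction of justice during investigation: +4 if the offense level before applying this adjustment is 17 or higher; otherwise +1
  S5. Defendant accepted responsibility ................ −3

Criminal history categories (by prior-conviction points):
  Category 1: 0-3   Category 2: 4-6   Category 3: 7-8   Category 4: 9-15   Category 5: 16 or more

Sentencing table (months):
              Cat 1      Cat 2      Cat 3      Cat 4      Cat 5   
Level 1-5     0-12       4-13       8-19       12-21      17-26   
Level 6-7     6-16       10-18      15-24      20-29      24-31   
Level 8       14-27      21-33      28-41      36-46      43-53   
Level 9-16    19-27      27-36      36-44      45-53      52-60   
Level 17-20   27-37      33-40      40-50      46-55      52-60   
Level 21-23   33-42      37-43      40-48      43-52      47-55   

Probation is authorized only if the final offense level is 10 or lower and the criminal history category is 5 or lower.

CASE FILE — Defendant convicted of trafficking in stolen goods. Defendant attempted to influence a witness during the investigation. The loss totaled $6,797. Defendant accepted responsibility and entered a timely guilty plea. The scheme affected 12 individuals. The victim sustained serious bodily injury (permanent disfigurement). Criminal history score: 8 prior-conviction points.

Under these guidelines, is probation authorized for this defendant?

No

Base offense level for trafficking in stolen goods: 12.
S1 applies (level before this adjustment is 12 < 17, so +1): 12 + 1 = 13.
S2 applies: 13 + 4 = 17.
S3 applies: 17 + 3 = 20.
S4 applies (level before this adjustment is 20 ≥ 17, so +4): 20 + 4 = 24.
S5 applies: 24 − 3 = 21.
Final offense level: 21.
Criminal history: 8 prior points → Category 3 (7-8).
Level 21 falls in the 21-23 band.
Grid: Level 21-23 × Category 3 = 40-48 months.
Probation check: level 21 > 10 and category 3 ≤ 5 → not eligible.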